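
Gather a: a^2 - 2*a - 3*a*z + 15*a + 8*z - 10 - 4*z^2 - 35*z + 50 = a^2 + a*(13 - 3*z) - 4*z^2 - 27*z + 40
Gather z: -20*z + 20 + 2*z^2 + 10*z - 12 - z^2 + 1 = z^2 - 10*z + 9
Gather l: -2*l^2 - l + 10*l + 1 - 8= -2*l^2 + 9*l - 7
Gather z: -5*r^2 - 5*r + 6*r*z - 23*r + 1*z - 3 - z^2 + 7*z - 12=-5*r^2 - 28*r - z^2 + z*(6*r + 8) - 15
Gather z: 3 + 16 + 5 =24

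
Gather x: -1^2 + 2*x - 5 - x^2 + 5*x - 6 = -x^2 + 7*x - 12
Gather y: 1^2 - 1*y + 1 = 2 - y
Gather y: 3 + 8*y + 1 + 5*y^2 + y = 5*y^2 + 9*y + 4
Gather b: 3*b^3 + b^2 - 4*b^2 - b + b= 3*b^3 - 3*b^2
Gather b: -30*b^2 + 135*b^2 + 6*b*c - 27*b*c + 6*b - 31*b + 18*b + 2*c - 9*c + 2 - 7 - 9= 105*b^2 + b*(-21*c - 7) - 7*c - 14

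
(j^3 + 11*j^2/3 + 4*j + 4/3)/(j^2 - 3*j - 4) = (3*j^2 + 8*j + 4)/(3*(j - 4))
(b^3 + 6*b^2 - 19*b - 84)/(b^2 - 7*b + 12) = (b^2 + 10*b + 21)/(b - 3)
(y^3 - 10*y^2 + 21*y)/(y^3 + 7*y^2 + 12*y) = (y^2 - 10*y + 21)/(y^2 + 7*y + 12)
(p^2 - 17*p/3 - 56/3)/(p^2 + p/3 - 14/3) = (p - 8)/(p - 2)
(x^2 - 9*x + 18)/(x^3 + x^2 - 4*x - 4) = (x^2 - 9*x + 18)/(x^3 + x^2 - 4*x - 4)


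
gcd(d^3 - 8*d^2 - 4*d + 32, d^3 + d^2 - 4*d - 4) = d^2 - 4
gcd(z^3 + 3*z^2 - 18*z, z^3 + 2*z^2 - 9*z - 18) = z - 3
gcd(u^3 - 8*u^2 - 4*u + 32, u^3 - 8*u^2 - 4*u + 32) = u^3 - 8*u^2 - 4*u + 32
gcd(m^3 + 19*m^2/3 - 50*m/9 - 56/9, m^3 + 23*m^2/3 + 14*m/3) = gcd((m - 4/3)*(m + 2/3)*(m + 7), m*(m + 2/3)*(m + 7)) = m^2 + 23*m/3 + 14/3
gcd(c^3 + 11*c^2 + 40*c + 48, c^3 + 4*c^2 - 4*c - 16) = c + 4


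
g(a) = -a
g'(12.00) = -1.00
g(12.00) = -12.00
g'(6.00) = -1.00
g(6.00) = -6.00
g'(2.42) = -1.00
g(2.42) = -2.42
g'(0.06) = -1.00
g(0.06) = -0.06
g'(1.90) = -1.00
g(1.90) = -1.90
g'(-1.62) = -1.00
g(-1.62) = 1.62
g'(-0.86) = -1.00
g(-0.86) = 0.86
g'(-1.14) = -1.00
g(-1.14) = 1.14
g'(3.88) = -1.00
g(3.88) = -3.88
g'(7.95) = -1.00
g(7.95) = -7.95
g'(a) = -1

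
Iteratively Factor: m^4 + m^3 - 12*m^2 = (m + 4)*(m^3 - 3*m^2) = m*(m + 4)*(m^2 - 3*m) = m*(m - 3)*(m + 4)*(m)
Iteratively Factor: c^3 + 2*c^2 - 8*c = (c + 4)*(c^2 - 2*c) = c*(c + 4)*(c - 2)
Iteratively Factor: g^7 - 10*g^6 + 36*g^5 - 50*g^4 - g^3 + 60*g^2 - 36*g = (g + 1)*(g^6 - 11*g^5 + 47*g^4 - 97*g^3 + 96*g^2 - 36*g) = g*(g + 1)*(g^5 - 11*g^4 + 47*g^3 - 97*g^2 + 96*g - 36) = g*(g - 2)*(g + 1)*(g^4 - 9*g^3 + 29*g^2 - 39*g + 18) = g*(g - 2)^2*(g + 1)*(g^3 - 7*g^2 + 15*g - 9) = g*(g - 3)*(g - 2)^2*(g + 1)*(g^2 - 4*g + 3) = g*(g - 3)^2*(g - 2)^2*(g + 1)*(g - 1)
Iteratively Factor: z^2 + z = (z + 1)*(z)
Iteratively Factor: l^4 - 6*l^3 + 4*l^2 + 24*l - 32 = (l + 2)*(l^3 - 8*l^2 + 20*l - 16) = (l - 2)*(l + 2)*(l^2 - 6*l + 8) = (l - 2)^2*(l + 2)*(l - 4)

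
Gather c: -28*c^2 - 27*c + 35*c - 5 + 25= -28*c^2 + 8*c + 20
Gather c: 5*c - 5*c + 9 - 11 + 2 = 0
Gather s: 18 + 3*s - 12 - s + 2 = 2*s + 8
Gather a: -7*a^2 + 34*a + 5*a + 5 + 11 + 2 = -7*a^2 + 39*a + 18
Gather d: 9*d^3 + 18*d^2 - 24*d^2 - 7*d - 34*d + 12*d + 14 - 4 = 9*d^3 - 6*d^2 - 29*d + 10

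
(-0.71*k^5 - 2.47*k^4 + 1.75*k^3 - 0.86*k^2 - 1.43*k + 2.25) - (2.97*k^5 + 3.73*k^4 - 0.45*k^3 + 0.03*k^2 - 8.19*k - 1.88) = -3.68*k^5 - 6.2*k^4 + 2.2*k^3 - 0.89*k^2 + 6.76*k + 4.13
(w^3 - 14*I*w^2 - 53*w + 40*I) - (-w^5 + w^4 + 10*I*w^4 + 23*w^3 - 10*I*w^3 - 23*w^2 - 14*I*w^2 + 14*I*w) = w^5 - w^4 - 10*I*w^4 - 22*w^3 + 10*I*w^3 + 23*w^2 - 53*w - 14*I*w + 40*I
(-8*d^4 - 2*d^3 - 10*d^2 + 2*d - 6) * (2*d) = -16*d^5 - 4*d^4 - 20*d^3 + 4*d^2 - 12*d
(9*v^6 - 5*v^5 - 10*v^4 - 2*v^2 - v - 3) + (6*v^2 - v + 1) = 9*v^6 - 5*v^5 - 10*v^4 + 4*v^2 - 2*v - 2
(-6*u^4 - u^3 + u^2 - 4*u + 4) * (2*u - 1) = -12*u^5 + 4*u^4 + 3*u^3 - 9*u^2 + 12*u - 4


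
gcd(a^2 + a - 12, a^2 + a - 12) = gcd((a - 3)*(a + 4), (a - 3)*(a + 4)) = a^2 + a - 12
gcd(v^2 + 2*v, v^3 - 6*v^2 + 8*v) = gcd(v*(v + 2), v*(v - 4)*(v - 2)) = v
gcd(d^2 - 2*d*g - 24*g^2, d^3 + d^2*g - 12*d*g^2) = d + 4*g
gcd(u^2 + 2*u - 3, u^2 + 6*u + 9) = u + 3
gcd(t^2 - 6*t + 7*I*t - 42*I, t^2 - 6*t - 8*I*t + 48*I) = t - 6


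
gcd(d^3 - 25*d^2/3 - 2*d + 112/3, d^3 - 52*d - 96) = d^2 - 6*d - 16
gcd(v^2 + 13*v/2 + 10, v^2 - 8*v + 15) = 1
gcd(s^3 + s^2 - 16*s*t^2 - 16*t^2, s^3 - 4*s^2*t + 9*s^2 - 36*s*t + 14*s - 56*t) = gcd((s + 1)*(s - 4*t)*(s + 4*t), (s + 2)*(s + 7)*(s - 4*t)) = s - 4*t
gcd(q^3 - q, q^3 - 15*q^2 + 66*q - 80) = 1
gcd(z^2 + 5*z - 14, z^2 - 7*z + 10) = z - 2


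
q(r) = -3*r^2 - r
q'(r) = -6*r - 1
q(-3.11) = -25.91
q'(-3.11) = 17.66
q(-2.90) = -22.33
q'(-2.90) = 16.40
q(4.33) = -60.58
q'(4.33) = -26.98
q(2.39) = -19.53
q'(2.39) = -15.34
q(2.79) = -26.14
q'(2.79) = -17.74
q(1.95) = -13.36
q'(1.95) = -12.70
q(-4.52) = -56.77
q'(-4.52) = 26.12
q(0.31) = -0.60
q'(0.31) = -2.86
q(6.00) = -114.00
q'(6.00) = -37.00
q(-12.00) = -420.00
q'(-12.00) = 71.00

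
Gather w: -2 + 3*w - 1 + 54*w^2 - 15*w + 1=54*w^2 - 12*w - 2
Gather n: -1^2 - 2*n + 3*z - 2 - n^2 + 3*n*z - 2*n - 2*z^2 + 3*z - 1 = -n^2 + n*(3*z - 4) - 2*z^2 + 6*z - 4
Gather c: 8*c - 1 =8*c - 1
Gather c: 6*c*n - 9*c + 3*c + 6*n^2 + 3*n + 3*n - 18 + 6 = c*(6*n - 6) + 6*n^2 + 6*n - 12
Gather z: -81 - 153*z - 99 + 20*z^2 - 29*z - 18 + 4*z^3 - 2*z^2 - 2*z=4*z^3 + 18*z^2 - 184*z - 198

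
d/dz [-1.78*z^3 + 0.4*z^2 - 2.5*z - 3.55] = -5.34*z^2 + 0.8*z - 2.5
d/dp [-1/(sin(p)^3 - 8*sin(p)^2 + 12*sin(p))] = (3*cos(p) - 16/tan(p) + 12*cos(p)/sin(p)^2)/((sin(p) - 6)^2*(sin(p) - 2)^2)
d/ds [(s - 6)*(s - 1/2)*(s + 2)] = 3*s^2 - 9*s - 10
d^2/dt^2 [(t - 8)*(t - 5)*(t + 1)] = 6*t - 24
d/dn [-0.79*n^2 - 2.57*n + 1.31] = -1.58*n - 2.57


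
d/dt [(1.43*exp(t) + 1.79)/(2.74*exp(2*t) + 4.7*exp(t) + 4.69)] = (-(1.43*exp(t) + 1.79)*(5.48*exp(t) + 4.7) + 3.9182*exp(2*t) + 6.721*exp(t) + 6.7067)*exp(t)/(2.74*exp(2*t) + 4.7*exp(t) + 4.69)^2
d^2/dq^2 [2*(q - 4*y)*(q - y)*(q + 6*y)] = 12*q + 4*y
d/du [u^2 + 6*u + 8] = 2*u + 6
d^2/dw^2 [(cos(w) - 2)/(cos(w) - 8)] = 6*(sin(w)^2 - 8*cos(w) + 1)/(cos(w) - 8)^3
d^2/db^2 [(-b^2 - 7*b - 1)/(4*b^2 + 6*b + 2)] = (-22*b^3 - 6*b^2 + 24*b + 13)/(8*b^6 + 36*b^5 + 66*b^4 + 63*b^3 + 33*b^2 + 9*b + 1)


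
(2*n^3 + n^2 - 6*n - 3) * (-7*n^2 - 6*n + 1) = -14*n^5 - 19*n^4 + 38*n^3 + 58*n^2 + 12*n - 3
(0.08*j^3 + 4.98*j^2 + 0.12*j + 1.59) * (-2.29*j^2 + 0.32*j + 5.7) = -0.1832*j^5 - 11.3786*j^4 + 1.7748*j^3 + 24.7833*j^2 + 1.1928*j + 9.063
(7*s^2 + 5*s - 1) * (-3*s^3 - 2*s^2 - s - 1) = -21*s^5 - 29*s^4 - 14*s^3 - 10*s^2 - 4*s + 1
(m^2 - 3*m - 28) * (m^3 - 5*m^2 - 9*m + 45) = m^5 - 8*m^4 - 22*m^3 + 212*m^2 + 117*m - 1260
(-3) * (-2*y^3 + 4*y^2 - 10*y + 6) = 6*y^3 - 12*y^2 + 30*y - 18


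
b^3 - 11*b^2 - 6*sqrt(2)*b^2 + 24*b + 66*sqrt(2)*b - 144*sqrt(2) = (b - 8)*(b - 3)*(b - 6*sqrt(2))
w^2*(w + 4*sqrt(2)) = w^3 + 4*sqrt(2)*w^2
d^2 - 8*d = d*(d - 8)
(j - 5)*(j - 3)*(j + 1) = j^3 - 7*j^2 + 7*j + 15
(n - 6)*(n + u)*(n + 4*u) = n^3 + 5*n^2*u - 6*n^2 + 4*n*u^2 - 30*n*u - 24*u^2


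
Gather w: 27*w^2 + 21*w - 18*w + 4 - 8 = 27*w^2 + 3*w - 4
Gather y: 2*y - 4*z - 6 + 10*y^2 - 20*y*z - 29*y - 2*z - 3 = 10*y^2 + y*(-20*z - 27) - 6*z - 9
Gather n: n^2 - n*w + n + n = n^2 + n*(2 - w)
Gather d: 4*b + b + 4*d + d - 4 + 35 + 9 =5*b + 5*d + 40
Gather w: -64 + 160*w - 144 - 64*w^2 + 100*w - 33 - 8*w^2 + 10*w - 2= -72*w^2 + 270*w - 243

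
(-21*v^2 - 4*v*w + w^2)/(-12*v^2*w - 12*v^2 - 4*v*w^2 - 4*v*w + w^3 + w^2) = (21*v^2 + 4*v*w - w^2)/(12*v^2*w + 12*v^2 + 4*v*w^2 + 4*v*w - w^3 - w^2)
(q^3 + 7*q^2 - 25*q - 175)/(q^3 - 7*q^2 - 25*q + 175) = (q + 7)/(q - 7)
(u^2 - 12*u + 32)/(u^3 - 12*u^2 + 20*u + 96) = (u - 4)/(u^2 - 4*u - 12)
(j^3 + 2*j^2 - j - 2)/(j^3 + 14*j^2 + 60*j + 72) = (j^2 - 1)/(j^2 + 12*j + 36)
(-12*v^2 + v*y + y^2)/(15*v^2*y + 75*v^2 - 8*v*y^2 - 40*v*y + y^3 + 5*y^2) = (4*v + y)/(-5*v*y - 25*v + y^2 + 5*y)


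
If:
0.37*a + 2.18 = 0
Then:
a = -5.89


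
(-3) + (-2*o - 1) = -2*o - 4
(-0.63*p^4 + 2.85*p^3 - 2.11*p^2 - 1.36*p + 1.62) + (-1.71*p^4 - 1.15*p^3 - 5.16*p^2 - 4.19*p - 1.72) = -2.34*p^4 + 1.7*p^3 - 7.27*p^2 - 5.55*p - 0.0999999999999999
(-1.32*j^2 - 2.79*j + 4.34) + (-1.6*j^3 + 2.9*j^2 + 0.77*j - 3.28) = -1.6*j^3 + 1.58*j^2 - 2.02*j + 1.06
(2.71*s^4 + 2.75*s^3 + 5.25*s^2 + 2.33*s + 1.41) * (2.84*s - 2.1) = 7.6964*s^5 + 2.119*s^4 + 9.135*s^3 - 4.4078*s^2 - 0.888600000000001*s - 2.961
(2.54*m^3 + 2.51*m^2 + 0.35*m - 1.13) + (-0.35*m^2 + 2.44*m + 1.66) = 2.54*m^3 + 2.16*m^2 + 2.79*m + 0.53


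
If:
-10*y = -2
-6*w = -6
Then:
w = 1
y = 1/5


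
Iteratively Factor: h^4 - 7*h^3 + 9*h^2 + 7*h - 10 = (h - 1)*(h^3 - 6*h^2 + 3*h + 10) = (h - 5)*(h - 1)*(h^2 - h - 2) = (h - 5)*(h - 2)*(h - 1)*(h + 1)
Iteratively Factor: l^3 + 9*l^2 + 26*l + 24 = (l + 4)*(l^2 + 5*l + 6) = (l + 3)*(l + 4)*(l + 2)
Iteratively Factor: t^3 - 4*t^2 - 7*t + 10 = (t - 1)*(t^2 - 3*t - 10) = (t - 5)*(t - 1)*(t + 2)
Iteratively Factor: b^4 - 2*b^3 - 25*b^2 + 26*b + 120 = (b + 4)*(b^3 - 6*b^2 - b + 30) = (b - 5)*(b + 4)*(b^2 - b - 6) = (b - 5)*(b + 2)*(b + 4)*(b - 3)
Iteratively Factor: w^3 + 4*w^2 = (w)*(w^2 + 4*w) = w^2*(w + 4)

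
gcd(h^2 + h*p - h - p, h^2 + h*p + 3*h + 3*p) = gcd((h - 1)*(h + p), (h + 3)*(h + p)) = h + p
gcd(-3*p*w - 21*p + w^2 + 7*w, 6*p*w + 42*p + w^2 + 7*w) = w + 7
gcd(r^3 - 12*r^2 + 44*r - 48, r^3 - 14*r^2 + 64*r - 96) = r^2 - 10*r + 24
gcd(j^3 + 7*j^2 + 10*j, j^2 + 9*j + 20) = j + 5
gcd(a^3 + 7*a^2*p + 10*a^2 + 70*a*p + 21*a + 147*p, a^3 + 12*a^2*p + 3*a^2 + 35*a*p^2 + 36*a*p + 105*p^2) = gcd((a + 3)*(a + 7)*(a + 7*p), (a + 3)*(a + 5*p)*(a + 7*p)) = a^2 + 7*a*p + 3*a + 21*p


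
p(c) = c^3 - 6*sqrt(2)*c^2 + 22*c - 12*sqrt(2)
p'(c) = 3*c^2 - 12*sqrt(2)*c + 22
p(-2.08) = -108.44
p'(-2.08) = 70.28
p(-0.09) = -19.02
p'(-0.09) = 23.55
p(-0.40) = -27.19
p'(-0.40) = 29.27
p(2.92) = -0.18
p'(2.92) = -1.97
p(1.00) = -2.46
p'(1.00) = 8.03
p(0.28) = -11.45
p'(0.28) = 17.48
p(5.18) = 8.30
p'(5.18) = 14.59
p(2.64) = 0.37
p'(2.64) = -1.89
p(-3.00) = -186.34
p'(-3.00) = 99.91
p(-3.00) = -186.34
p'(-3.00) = 99.91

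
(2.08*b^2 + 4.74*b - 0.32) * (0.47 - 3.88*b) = -8.0704*b^3 - 17.4136*b^2 + 3.4694*b - 0.1504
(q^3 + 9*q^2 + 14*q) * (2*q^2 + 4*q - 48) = 2*q^5 + 22*q^4 + 16*q^3 - 376*q^2 - 672*q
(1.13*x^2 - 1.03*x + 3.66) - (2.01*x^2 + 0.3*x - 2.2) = -0.88*x^2 - 1.33*x + 5.86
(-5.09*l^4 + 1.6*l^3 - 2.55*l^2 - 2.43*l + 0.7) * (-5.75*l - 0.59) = 29.2675*l^5 - 6.1969*l^4 + 13.7185*l^3 + 15.477*l^2 - 2.5913*l - 0.413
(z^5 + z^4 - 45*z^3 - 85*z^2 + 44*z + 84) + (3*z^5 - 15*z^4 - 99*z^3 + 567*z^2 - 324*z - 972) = 4*z^5 - 14*z^4 - 144*z^3 + 482*z^2 - 280*z - 888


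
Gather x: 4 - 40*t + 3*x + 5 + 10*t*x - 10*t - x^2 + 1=-50*t - x^2 + x*(10*t + 3) + 10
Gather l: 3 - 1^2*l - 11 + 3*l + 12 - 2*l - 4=0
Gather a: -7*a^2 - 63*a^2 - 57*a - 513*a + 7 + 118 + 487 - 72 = -70*a^2 - 570*a + 540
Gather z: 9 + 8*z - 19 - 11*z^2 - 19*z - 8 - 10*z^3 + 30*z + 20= -10*z^3 - 11*z^2 + 19*z + 2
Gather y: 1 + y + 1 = y + 2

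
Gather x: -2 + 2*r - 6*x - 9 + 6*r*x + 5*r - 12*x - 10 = 7*r + x*(6*r - 18) - 21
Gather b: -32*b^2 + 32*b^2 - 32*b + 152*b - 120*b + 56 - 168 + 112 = 0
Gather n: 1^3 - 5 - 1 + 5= 0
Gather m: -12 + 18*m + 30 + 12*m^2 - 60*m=12*m^2 - 42*m + 18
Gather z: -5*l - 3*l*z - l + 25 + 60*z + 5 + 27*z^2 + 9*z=-6*l + 27*z^2 + z*(69 - 3*l) + 30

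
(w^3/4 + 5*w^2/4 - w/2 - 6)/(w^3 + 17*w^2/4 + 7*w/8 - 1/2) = 2*(w^2 + w - 6)/(8*w^2 + 2*w - 1)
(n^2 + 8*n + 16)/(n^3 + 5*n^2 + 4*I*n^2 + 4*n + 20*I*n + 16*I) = (n + 4)/(n^2 + n*(1 + 4*I) + 4*I)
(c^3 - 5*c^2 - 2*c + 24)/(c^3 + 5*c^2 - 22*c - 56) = (c - 3)/(c + 7)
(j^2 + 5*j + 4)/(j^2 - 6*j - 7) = (j + 4)/(j - 7)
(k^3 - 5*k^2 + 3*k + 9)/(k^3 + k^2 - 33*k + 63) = (k + 1)/(k + 7)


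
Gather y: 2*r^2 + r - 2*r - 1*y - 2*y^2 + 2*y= 2*r^2 - r - 2*y^2 + y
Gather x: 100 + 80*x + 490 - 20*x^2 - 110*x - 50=-20*x^2 - 30*x + 540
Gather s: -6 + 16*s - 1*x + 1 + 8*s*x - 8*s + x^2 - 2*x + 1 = s*(8*x + 8) + x^2 - 3*x - 4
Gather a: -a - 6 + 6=-a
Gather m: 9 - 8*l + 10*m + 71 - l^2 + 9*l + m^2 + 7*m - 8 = -l^2 + l + m^2 + 17*m + 72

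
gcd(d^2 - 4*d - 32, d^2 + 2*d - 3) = 1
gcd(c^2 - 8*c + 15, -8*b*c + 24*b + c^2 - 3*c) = c - 3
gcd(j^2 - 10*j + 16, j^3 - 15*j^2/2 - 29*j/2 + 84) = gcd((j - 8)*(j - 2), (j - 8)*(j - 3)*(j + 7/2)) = j - 8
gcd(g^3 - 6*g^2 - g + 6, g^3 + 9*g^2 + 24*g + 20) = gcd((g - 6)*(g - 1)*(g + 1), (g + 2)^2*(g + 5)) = 1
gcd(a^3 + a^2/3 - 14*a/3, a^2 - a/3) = a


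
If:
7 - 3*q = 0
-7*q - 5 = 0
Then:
No Solution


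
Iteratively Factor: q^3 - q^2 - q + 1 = (q - 1)*(q^2 - 1) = (q - 1)*(q + 1)*(q - 1)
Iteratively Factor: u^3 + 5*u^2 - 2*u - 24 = (u - 2)*(u^2 + 7*u + 12) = (u - 2)*(u + 4)*(u + 3)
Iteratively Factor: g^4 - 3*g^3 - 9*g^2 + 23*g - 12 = (g - 1)*(g^3 - 2*g^2 - 11*g + 12) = (g - 1)^2*(g^2 - g - 12) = (g - 1)^2*(g + 3)*(g - 4)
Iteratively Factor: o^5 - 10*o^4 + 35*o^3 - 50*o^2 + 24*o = (o - 2)*(o^4 - 8*o^3 + 19*o^2 - 12*o) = (o - 3)*(o - 2)*(o^3 - 5*o^2 + 4*o) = o*(o - 3)*(o - 2)*(o^2 - 5*o + 4) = o*(o - 4)*(o - 3)*(o - 2)*(o - 1)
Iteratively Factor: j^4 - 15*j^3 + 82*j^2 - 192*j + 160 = (j - 2)*(j^3 - 13*j^2 + 56*j - 80) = (j - 4)*(j - 2)*(j^2 - 9*j + 20) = (j - 4)^2*(j - 2)*(j - 5)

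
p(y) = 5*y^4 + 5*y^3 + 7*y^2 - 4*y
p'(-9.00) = -13495.00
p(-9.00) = 29763.00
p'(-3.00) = -451.00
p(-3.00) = 345.00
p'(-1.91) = -115.38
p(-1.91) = 64.88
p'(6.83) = 7163.59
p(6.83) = 12772.88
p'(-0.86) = -17.67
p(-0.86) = 8.17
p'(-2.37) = -219.17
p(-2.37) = 139.99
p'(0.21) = -0.21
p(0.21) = -0.48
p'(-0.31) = -7.49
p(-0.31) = 1.81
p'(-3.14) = -519.25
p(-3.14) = 412.84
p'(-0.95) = -20.91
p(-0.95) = 9.90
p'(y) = 20*y^3 + 15*y^2 + 14*y - 4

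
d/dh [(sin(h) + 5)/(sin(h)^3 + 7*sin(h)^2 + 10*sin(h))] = -2*(sin(h) + 1)*cos(h)/((sin(h) + 2)^2*sin(h)^2)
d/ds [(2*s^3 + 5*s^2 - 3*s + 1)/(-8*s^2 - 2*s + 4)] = (-8*s^4 - 4*s^3 - 5*s^2 + 28*s - 5)/(2*(16*s^4 + 8*s^3 - 15*s^2 - 4*s + 4))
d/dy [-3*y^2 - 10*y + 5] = -6*y - 10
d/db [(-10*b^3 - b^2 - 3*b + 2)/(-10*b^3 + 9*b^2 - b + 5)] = (-100*b^4 - 40*b^3 - 62*b^2 - 46*b - 13)/(100*b^6 - 180*b^5 + 101*b^4 - 118*b^3 + 91*b^2 - 10*b + 25)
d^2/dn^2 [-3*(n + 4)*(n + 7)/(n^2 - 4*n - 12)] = 30*(-3*n^3 - 24*n^2 - 12*n - 80)/(n^6 - 12*n^5 + 12*n^4 + 224*n^3 - 144*n^2 - 1728*n - 1728)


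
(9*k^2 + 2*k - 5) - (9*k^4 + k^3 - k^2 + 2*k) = -9*k^4 - k^3 + 10*k^2 - 5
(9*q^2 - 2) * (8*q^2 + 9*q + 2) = 72*q^4 + 81*q^3 + 2*q^2 - 18*q - 4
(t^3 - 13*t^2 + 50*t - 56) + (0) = t^3 - 13*t^2 + 50*t - 56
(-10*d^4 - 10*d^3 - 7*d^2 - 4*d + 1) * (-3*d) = 30*d^5 + 30*d^4 + 21*d^3 + 12*d^2 - 3*d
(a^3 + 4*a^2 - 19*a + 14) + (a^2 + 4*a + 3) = a^3 + 5*a^2 - 15*a + 17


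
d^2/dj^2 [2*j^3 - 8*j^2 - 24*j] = 12*j - 16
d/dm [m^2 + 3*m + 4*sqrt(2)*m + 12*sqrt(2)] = 2*m + 3 + 4*sqrt(2)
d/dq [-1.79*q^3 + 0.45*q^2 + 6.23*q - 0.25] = -5.37*q^2 + 0.9*q + 6.23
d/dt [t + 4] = 1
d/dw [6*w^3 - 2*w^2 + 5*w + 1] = 18*w^2 - 4*w + 5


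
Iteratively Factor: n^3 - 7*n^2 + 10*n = (n)*(n^2 - 7*n + 10) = n*(n - 5)*(n - 2)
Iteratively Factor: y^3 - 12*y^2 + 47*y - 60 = (y - 4)*(y^2 - 8*y + 15) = (y - 4)*(y - 3)*(y - 5)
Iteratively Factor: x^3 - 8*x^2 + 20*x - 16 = (x - 2)*(x^2 - 6*x + 8) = (x - 4)*(x - 2)*(x - 2)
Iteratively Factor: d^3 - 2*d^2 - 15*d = (d - 5)*(d^2 + 3*d) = (d - 5)*(d + 3)*(d)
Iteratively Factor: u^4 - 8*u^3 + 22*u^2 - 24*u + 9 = (u - 1)*(u^3 - 7*u^2 + 15*u - 9) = (u - 3)*(u - 1)*(u^2 - 4*u + 3) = (u - 3)^2*(u - 1)*(u - 1)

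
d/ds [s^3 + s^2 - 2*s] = 3*s^2 + 2*s - 2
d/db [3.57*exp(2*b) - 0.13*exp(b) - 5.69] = (7.14*exp(b) - 0.13)*exp(b)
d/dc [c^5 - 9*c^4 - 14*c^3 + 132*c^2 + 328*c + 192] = 5*c^4 - 36*c^3 - 42*c^2 + 264*c + 328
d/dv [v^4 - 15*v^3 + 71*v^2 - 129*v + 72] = 4*v^3 - 45*v^2 + 142*v - 129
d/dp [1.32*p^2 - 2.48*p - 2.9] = 2.64*p - 2.48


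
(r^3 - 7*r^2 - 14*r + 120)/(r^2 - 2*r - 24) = r - 5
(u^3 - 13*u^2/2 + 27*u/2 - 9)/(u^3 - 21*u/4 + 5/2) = 2*(2*u^2 - 9*u + 9)/(4*u^2 + 8*u - 5)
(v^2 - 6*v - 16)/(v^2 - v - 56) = (v + 2)/(v + 7)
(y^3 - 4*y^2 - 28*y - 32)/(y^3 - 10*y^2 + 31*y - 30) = (y^3 - 4*y^2 - 28*y - 32)/(y^3 - 10*y^2 + 31*y - 30)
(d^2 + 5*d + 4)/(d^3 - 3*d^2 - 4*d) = (d + 4)/(d*(d - 4))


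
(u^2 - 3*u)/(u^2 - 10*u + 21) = u/(u - 7)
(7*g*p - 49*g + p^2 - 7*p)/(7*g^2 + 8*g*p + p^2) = (p - 7)/(g + p)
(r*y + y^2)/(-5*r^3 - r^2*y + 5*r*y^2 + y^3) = y/(-5*r^2 + 4*r*y + y^2)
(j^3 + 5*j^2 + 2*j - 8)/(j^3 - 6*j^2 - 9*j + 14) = (j + 4)/(j - 7)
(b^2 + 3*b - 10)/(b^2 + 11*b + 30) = (b - 2)/(b + 6)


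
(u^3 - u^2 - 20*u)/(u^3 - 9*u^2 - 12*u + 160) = u/(u - 8)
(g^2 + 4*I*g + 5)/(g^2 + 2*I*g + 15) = (g - I)/(g - 3*I)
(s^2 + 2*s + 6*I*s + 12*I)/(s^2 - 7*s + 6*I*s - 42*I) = (s + 2)/(s - 7)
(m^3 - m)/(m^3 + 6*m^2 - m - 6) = m/(m + 6)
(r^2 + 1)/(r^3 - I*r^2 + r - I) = 1/(r - I)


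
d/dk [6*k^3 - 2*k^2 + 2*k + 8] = 18*k^2 - 4*k + 2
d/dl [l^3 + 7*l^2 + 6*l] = 3*l^2 + 14*l + 6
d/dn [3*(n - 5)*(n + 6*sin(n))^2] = 3*(n + 6*sin(n))*(n + (2*n - 10)*(6*cos(n) + 1) + 6*sin(n))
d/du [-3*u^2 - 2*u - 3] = -6*u - 2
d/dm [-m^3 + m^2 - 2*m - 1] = -3*m^2 + 2*m - 2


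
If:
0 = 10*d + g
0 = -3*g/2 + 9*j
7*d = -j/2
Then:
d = 0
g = 0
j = 0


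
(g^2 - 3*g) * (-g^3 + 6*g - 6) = -g^5 + 3*g^4 + 6*g^3 - 24*g^2 + 18*g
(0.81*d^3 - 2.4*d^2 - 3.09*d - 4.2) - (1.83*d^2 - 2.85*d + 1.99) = 0.81*d^3 - 4.23*d^2 - 0.24*d - 6.19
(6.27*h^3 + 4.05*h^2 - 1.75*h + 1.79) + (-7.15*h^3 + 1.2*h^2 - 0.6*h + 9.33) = -0.880000000000001*h^3 + 5.25*h^2 - 2.35*h + 11.12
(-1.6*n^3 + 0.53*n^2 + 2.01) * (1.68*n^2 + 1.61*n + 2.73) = -2.688*n^5 - 1.6856*n^4 - 3.5147*n^3 + 4.8237*n^2 + 3.2361*n + 5.4873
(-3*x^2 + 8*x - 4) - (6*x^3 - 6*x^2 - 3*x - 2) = -6*x^3 + 3*x^2 + 11*x - 2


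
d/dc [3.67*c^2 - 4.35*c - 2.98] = 7.34*c - 4.35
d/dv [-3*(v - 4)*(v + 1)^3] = (33 - 12*v)*(v + 1)^2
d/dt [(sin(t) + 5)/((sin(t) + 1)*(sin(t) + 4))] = -(sin(t)^2 + 10*sin(t) + 21)*cos(t)/((sin(t) + 1)^2*(sin(t) + 4)^2)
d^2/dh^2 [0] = 0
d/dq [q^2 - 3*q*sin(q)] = -3*q*cos(q) + 2*q - 3*sin(q)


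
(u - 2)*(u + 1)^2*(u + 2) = u^4 + 2*u^3 - 3*u^2 - 8*u - 4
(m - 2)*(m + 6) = m^2 + 4*m - 12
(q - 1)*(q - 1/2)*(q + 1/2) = q^3 - q^2 - q/4 + 1/4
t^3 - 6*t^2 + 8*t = t*(t - 4)*(t - 2)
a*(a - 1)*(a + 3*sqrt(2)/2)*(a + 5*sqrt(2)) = a^4 - a^3 + 13*sqrt(2)*a^3/2 - 13*sqrt(2)*a^2/2 + 15*a^2 - 15*a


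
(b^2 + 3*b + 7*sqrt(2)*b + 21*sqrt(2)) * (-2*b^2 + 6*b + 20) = -2*b^4 - 14*sqrt(2)*b^3 + 38*b^2 + 60*b + 266*sqrt(2)*b + 420*sqrt(2)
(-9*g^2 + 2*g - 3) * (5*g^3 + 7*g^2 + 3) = -45*g^5 - 53*g^4 - g^3 - 48*g^2 + 6*g - 9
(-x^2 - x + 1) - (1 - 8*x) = -x^2 + 7*x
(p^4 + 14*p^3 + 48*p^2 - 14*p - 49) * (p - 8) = p^5 + 6*p^4 - 64*p^3 - 398*p^2 + 63*p + 392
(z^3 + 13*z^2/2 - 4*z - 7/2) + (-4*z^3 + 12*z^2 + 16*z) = -3*z^3 + 37*z^2/2 + 12*z - 7/2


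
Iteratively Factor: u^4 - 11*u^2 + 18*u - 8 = (u - 1)*(u^3 + u^2 - 10*u + 8) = (u - 1)^2*(u^2 + 2*u - 8) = (u - 2)*(u - 1)^2*(u + 4)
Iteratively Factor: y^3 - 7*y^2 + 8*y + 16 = (y - 4)*(y^2 - 3*y - 4) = (y - 4)*(y + 1)*(y - 4)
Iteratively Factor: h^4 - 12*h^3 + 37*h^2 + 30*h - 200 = (h - 5)*(h^3 - 7*h^2 + 2*h + 40) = (h - 5)*(h - 4)*(h^2 - 3*h - 10) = (h - 5)^2*(h - 4)*(h + 2)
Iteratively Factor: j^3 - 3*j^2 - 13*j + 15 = (j - 5)*(j^2 + 2*j - 3) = (j - 5)*(j - 1)*(j + 3)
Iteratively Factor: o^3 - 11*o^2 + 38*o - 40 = (o - 2)*(o^2 - 9*o + 20) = (o - 5)*(o - 2)*(o - 4)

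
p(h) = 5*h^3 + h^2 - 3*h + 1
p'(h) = 15*h^2 + 2*h - 3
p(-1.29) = -4.20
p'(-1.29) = 19.38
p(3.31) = 183.35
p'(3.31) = 167.96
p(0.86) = 2.34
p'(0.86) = 9.81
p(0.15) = 0.59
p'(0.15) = -2.36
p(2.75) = 104.30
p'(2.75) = 115.94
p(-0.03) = 1.09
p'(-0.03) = -3.05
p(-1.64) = -13.45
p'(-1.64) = 34.06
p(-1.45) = -7.79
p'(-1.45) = 25.64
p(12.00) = 8749.00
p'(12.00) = 2181.00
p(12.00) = 8749.00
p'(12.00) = 2181.00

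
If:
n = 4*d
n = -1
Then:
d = -1/4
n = -1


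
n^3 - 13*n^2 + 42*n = n*(n - 7)*(n - 6)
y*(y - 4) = y^2 - 4*y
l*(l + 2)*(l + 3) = l^3 + 5*l^2 + 6*l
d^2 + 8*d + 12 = (d + 2)*(d + 6)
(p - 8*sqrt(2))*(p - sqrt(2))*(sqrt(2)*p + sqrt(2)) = sqrt(2)*p^3 - 18*p^2 + sqrt(2)*p^2 - 18*p + 16*sqrt(2)*p + 16*sqrt(2)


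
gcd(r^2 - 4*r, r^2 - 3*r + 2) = 1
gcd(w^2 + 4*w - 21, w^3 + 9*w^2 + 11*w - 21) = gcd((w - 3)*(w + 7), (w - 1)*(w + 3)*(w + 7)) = w + 7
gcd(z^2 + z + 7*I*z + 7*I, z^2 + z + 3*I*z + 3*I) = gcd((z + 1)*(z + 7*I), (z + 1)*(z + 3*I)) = z + 1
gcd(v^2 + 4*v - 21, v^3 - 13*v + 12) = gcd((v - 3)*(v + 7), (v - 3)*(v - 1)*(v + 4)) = v - 3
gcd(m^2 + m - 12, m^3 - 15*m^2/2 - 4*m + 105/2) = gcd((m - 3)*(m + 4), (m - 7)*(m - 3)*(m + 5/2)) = m - 3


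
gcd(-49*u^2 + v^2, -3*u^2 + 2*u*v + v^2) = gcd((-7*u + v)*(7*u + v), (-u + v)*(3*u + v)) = 1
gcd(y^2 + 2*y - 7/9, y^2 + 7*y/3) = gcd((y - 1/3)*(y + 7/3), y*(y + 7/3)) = y + 7/3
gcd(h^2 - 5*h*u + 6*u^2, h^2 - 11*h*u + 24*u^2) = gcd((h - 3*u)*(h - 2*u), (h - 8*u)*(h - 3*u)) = -h + 3*u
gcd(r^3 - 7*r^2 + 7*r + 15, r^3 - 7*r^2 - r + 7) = r + 1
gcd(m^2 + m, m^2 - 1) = m + 1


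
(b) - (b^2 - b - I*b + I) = -b^2 + 2*b + I*b - I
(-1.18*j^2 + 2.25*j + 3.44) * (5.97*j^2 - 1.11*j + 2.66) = -7.0446*j^4 + 14.7423*j^3 + 14.9005*j^2 + 2.1666*j + 9.1504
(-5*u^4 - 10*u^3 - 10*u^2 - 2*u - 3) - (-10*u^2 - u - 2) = -5*u^4 - 10*u^3 - u - 1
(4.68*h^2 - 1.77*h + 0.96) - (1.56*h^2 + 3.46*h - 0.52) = 3.12*h^2 - 5.23*h + 1.48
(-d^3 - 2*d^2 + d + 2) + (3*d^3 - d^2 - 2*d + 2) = 2*d^3 - 3*d^2 - d + 4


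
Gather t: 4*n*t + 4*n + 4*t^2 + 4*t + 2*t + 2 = 4*n + 4*t^2 + t*(4*n + 6) + 2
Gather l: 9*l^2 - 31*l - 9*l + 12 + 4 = 9*l^2 - 40*l + 16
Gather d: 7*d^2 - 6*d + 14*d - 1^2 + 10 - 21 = 7*d^2 + 8*d - 12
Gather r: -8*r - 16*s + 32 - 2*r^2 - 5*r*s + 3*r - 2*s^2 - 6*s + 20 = -2*r^2 + r*(-5*s - 5) - 2*s^2 - 22*s + 52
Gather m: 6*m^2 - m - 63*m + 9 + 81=6*m^2 - 64*m + 90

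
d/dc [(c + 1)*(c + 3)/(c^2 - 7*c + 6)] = (-11*c^2 + 6*c + 45)/(c^4 - 14*c^3 + 61*c^2 - 84*c + 36)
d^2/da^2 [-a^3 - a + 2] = -6*a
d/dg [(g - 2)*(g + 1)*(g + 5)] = 3*g^2 + 8*g - 7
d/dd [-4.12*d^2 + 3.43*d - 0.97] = 3.43 - 8.24*d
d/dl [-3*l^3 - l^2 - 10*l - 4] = -9*l^2 - 2*l - 10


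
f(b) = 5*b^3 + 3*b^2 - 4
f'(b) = 15*b^2 + 6*b = 3*b*(5*b + 2)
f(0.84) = 1.08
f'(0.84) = 15.62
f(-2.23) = -44.53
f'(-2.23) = 61.21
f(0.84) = 1.08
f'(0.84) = 15.62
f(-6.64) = -1335.51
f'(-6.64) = 621.50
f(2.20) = 63.76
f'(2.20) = 85.80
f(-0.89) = -5.15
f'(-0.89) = 6.54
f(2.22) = 65.49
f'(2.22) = 87.25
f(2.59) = 102.99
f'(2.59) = 116.16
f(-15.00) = -16204.00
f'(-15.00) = 3285.00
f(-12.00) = -8212.00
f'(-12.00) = 2088.00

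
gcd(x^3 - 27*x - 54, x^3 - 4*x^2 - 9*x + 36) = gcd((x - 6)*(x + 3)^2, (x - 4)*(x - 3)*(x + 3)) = x + 3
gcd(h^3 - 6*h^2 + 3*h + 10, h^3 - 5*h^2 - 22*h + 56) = h - 2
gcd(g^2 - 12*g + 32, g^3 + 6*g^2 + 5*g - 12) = 1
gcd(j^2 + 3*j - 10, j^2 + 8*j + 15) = j + 5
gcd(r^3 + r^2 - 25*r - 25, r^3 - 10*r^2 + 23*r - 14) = 1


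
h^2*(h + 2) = h^3 + 2*h^2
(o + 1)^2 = o^2 + 2*o + 1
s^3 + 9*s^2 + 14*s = s*(s + 2)*(s + 7)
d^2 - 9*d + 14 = (d - 7)*(d - 2)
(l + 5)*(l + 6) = l^2 + 11*l + 30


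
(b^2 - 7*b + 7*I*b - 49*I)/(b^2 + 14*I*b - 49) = (b - 7)/(b + 7*I)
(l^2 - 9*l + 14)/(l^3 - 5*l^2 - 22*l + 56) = 1/(l + 4)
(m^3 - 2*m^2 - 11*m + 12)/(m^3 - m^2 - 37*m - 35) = (-m^3 + 2*m^2 + 11*m - 12)/(-m^3 + m^2 + 37*m + 35)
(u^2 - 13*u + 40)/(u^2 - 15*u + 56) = (u - 5)/(u - 7)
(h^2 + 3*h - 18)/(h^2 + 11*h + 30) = (h - 3)/(h + 5)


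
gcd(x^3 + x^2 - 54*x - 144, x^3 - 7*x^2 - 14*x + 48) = x^2 - 5*x - 24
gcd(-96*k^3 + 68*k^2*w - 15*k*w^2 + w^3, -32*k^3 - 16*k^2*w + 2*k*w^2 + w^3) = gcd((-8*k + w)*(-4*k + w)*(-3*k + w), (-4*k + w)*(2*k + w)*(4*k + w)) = -4*k + w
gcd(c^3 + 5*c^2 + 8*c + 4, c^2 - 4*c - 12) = c + 2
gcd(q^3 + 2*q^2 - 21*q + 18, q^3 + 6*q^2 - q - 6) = q^2 + 5*q - 6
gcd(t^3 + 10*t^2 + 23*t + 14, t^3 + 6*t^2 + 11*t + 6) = t^2 + 3*t + 2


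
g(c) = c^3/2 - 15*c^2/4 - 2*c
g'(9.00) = 52.00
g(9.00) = 42.75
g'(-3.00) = 34.00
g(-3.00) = -41.25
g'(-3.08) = 35.33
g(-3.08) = -44.02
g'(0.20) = -3.44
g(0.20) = -0.55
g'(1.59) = -10.13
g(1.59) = -10.65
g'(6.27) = 9.94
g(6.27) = -36.72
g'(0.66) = -6.30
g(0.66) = -2.81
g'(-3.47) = 42.09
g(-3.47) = -59.10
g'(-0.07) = -1.47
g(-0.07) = 0.12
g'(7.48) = 25.83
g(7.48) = -15.52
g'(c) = 3*c^2/2 - 15*c/2 - 2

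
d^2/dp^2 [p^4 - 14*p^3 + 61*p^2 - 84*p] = 12*p^2 - 84*p + 122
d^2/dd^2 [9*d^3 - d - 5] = 54*d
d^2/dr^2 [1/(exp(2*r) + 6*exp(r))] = 2*(4*(exp(r) + 3)^2 - (exp(r) + 6)*(2*exp(r) + 3))*exp(-r)/(exp(r) + 6)^3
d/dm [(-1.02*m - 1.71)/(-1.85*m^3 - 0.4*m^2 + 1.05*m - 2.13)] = (-3.774*m^3 - 9.8985*m^2 - 1.368*m + 3.9681)/(3.4225*m^6 + 1.48*m^5 - 3.725*m^4 + 7.041*m^3 + 2.8065*m^2 - 4.473*m + 4.5369)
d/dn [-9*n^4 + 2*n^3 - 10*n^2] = 2*n*(-18*n^2 + 3*n - 10)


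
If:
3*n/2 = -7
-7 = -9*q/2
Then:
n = -14/3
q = 14/9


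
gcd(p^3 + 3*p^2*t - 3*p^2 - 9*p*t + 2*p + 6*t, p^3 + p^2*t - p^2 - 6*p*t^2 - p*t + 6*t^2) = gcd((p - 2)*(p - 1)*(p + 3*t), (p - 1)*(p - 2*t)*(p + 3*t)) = p^2 + 3*p*t - p - 3*t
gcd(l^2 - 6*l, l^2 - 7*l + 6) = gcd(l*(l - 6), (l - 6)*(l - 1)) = l - 6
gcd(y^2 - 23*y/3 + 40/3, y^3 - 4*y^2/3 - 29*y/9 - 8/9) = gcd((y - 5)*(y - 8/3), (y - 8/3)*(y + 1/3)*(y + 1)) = y - 8/3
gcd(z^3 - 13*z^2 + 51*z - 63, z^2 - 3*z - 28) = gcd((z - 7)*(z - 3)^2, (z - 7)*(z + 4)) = z - 7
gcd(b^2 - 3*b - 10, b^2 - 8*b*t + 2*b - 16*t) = b + 2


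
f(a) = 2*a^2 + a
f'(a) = 4*a + 1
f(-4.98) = 44.62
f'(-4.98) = -18.92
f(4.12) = 38.07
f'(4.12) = 17.48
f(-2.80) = 12.88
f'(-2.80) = -10.20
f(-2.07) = 6.50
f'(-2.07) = -7.28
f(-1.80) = 4.68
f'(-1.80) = -6.20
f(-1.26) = 1.92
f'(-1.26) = -4.04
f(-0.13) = -0.10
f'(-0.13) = 0.48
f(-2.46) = 9.64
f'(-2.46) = -8.84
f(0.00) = 0.00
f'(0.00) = 1.00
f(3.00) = 21.00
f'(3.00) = 13.00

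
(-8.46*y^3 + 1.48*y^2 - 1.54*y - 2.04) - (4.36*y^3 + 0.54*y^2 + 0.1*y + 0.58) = -12.82*y^3 + 0.94*y^2 - 1.64*y - 2.62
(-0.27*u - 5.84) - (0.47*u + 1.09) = -0.74*u - 6.93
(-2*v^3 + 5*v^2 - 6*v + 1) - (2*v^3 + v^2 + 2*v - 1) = -4*v^3 + 4*v^2 - 8*v + 2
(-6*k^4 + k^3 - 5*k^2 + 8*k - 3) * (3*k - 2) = -18*k^5 + 15*k^4 - 17*k^3 + 34*k^2 - 25*k + 6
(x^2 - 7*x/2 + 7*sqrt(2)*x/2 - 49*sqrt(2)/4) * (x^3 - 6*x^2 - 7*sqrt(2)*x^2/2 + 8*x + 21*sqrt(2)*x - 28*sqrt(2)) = x^5 - 19*x^4/2 + 9*x^3/2 + 819*x^2/4 - 1421*x/2 + 686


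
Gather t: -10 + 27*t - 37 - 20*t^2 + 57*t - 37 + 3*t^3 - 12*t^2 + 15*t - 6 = 3*t^3 - 32*t^2 + 99*t - 90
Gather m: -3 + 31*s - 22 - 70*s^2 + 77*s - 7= -70*s^2 + 108*s - 32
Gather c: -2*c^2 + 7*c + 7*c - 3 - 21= -2*c^2 + 14*c - 24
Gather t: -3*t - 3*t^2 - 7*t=-3*t^2 - 10*t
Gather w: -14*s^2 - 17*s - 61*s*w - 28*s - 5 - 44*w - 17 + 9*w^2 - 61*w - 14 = -14*s^2 - 45*s + 9*w^2 + w*(-61*s - 105) - 36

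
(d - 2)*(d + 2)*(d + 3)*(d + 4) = d^4 + 7*d^3 + 8*d^2 - 28*d - 48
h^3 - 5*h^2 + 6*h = h*(h - 3)*(h - 2)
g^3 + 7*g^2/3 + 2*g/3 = g*(g + 1/3)*(g + 2)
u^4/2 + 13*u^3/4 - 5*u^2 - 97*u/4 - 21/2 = (u/2 + 1)*(u - 3)*(u + 1/2)*(u + 7)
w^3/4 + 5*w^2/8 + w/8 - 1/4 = (w/4 + 1/4)*(w - 1/2)*(w + 2)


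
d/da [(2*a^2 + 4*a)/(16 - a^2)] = 4*(a^2 + 16*a + 16)/(a^4 - 32*a^2 + 256)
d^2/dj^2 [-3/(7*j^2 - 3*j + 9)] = 6*(49*j^2 - 21*j - (14*j - 3)^2 + 63)/(7*j^2 - 3*j + 9)^3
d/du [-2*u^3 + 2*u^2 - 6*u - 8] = -6*u^2 + 4*u - 6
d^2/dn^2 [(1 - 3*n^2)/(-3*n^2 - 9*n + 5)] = 6*(-27*n^3 + 36*n^2 - 27*n - 7)/(27*n^6 + 243*n^5 + 594*n^4 - 81*n^3 - 990*n^2 + 675*n - 125)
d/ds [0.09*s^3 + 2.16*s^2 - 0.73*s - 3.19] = 0.27*s^2 + 4.32*s - 0.73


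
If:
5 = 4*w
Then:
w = 5/4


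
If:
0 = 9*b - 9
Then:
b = 1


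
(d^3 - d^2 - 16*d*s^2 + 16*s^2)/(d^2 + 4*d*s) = d - 4*s - 1 + 4*s/d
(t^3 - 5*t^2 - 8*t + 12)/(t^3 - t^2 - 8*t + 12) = (t^3 - 5*t^2 - 8*t + 12)/(t^3 - t^2 - 8*t + 12)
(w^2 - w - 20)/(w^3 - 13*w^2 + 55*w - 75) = (w + 4)/(w^2 - 8*w + 15)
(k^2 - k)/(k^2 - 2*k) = (k - 1)/(k - 2)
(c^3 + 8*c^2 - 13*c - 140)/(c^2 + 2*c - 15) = (c^2 + 3*c - 28)/(c - 3)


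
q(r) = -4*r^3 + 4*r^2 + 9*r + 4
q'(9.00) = -891.00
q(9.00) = -2507.00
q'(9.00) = -891.00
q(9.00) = -2507.00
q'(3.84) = -137.23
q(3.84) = -128.95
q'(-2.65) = -96.47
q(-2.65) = 82.68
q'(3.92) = -144.04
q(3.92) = -140.20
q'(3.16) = -85.55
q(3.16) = -53.84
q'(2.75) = -59.75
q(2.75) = -24.19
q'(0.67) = 8.97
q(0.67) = 10.62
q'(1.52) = -6.56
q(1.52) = 12.87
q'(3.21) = -88.97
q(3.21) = -58.20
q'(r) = -12*r^2 + 8*r + 9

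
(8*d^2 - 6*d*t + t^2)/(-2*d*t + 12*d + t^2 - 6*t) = (-4*d + t)/(t - 6)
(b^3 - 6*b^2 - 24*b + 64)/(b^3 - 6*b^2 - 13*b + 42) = (b^2 - 4*b - 32)/(b^2 - 4*b - 21)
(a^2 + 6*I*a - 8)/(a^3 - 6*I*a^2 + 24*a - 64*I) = (a + 2*I)/(a^2 - 10*I*a - 16)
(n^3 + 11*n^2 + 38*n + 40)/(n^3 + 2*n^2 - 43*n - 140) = (n + 2)/(n - 7)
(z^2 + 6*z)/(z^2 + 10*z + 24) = z/(z + 4)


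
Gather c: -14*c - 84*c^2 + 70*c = -84*c^2 + 56*c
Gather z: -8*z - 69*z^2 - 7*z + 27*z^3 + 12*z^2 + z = 27*z^3 - 57*z^2 - 14*z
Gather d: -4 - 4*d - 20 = -4*d - 24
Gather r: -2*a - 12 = -2*a - 12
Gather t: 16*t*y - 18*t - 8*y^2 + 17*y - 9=t*(16*y - 18) - 8*y^2 + 17*y - 9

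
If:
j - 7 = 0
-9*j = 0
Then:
No Solution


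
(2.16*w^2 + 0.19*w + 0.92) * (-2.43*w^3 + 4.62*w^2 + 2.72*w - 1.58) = -5.2488*w^5 + 9.5175*w^4 + 4.5174*w^3 + 1.3544*w^2 + 2.2022*w - 1.4536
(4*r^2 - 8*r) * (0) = 0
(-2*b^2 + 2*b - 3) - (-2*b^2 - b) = 3*b - 3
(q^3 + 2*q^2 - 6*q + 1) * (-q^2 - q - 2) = -q^5 - 3*q^4 + 2*q^3 + q^2 + 11*q - 2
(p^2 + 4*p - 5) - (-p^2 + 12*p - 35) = 2*p^2 - 8*p + 30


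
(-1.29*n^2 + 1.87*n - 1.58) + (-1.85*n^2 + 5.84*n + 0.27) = -3.14*n^2 + 7.71*n - 1.31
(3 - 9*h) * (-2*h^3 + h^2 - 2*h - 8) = 18*h^4 - 15*h^3 + 21*h^2 + 66*h - 24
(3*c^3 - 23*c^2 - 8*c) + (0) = 3*c^3 - 23*c^2 - 8*c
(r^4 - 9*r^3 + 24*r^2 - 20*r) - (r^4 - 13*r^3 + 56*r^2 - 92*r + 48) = 4*r^3 - 32*r^2 + 72*r - 48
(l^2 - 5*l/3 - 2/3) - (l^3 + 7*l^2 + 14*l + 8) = -l^3 - 6*l^2 - 47*l/3 - 26/3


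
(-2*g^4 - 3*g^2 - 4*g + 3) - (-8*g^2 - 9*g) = -2*g^4 + 5*g^2 + 5*g + 3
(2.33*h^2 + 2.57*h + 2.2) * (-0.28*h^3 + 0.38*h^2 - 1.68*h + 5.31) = -0.6524*h^5 + 0.1658*h^4 - 3.5538*h^3 + 8.8907*h^2 + 9.9507*h + 11.682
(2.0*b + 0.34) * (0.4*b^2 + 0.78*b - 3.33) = 0.8*b^3 + 1.696*b^2 - 6.3948*b - 1.1322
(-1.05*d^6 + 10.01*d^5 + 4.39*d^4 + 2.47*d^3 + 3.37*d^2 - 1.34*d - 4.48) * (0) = 0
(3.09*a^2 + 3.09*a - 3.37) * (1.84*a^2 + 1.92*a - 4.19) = 5.6856*a^4 + 11.6184*a^3 - 13.2151*a^2 - 19.4175*a + 14.1203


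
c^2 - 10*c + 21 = (c - 7)*(c - 3)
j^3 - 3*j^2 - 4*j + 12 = (j - 3)*(j - 2)*(j + 2)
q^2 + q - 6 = (q - 2)*(q + 3)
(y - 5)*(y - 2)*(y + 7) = y^3 - 39*y + 70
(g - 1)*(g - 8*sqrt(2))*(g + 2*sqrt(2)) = g^3 - 6*sqrt(2)*g^2 - g^2 - 32*g + 6*sqrt(2)*g + 32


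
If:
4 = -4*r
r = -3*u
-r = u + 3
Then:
No Solution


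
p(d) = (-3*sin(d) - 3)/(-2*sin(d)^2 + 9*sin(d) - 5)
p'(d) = (4*sin(d)*cos(d) - 9*cos(d))*(-3*sin(d) - 3)/(-2*sin(d)^2 + 9*sin(d) - 5)^2 - 3*cos(d)/(-2*sin(d)^2 + 9*sin(d) - 5)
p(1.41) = -3.08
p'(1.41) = 1.04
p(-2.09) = 0.03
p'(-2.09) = -0.12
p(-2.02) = 0.02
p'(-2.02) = -0.10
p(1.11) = -3.90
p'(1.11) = 5.54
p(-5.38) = -6.42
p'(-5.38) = 25.68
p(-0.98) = 0.04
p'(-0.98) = 0.14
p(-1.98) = 0.02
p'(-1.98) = -0.09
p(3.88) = 0.08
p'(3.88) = -0.24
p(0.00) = 0.60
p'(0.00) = 1.68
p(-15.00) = 0.09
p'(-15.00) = -0.26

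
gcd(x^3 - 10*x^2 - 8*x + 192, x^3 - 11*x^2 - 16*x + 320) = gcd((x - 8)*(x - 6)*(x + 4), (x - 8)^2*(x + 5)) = x - 8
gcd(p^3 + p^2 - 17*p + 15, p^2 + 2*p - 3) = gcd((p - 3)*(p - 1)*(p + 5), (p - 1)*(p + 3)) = p - 1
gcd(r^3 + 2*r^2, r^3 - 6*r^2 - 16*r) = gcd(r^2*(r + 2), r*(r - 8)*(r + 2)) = r^2 + 2*r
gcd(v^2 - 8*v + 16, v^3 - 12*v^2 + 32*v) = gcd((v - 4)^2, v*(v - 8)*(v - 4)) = v - 4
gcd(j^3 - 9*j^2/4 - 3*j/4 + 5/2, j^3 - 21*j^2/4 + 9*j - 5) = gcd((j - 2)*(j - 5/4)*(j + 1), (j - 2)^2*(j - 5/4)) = j^2 - 13*j/4 + 5/2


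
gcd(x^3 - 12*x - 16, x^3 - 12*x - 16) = x^3 - 12*x - 16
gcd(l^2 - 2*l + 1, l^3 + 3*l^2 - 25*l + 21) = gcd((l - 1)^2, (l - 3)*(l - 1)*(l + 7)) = l - 1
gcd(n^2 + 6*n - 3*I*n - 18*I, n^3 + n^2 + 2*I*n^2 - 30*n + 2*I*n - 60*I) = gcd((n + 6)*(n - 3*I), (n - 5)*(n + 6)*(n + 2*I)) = n + 6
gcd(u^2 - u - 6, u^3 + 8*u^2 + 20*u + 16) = u + 2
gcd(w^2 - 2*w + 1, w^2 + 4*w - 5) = w - 1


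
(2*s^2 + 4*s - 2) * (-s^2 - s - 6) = -2*s^4 - 6*s^3 - 14*s^2 - 22*s + 12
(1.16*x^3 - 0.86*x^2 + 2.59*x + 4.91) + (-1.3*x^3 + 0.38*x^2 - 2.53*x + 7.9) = -0.14*x^3 - 0.48*x^2 + 0.0600000000000001*x + 12.81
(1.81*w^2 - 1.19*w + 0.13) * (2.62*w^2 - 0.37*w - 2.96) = 4.7422*w^4 - 3.7875*w^3 - 4.5767*w^2 + 3.4743*w - 0.3848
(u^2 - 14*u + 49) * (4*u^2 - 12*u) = 4*u^4 - 68*u^3 + 364*u^2 - 588*u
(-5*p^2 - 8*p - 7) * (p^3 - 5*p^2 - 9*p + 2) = -5*p^5 + 17*p^4 + 78*p^3 + 97*p^2 + 47*p - 14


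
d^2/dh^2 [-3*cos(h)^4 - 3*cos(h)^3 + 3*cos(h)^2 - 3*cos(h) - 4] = 48*sin(h)^4 - 48*sin(h)^2 + 21*cos(h)/4 + 27*cos(3*h)/4 + 6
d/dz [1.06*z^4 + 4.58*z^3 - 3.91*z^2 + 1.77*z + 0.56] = 4.24*z^3 + 13.74*z^2 - 7.82*z + 1.77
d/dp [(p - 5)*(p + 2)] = 2*p - 3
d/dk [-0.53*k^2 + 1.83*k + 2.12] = 1.83 - 1.06*k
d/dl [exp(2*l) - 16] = 2*exp(2*l)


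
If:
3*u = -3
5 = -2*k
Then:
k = -5/2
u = -1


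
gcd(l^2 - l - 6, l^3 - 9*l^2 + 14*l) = 1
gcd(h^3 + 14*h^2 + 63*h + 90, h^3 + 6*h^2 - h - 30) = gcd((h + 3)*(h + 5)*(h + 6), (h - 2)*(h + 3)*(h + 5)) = h^2 + 8*h + 15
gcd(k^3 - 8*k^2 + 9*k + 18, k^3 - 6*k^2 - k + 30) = k - 3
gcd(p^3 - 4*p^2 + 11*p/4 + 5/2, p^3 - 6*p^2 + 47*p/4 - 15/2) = p^2 - 9*p/2 + 5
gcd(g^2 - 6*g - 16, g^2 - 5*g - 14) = g + 2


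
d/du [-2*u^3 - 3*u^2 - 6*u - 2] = -6*u^2 - 6*u - 6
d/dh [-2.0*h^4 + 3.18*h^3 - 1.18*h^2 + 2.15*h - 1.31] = -8.0*h^3 + 9.54*h^2 - 2.36*h + 2.15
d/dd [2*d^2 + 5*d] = 4*d + 5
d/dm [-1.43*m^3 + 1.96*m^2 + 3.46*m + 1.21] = -4.29*m^2 + 3.92*m + 3.46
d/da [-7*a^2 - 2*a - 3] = -14*a - 2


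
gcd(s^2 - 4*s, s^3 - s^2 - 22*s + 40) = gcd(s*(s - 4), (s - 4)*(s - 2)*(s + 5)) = s - 4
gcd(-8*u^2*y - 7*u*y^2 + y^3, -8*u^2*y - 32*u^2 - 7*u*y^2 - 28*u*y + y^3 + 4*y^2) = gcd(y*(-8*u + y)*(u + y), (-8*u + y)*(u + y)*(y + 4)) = -8*u^2 - 7*u*y + y^2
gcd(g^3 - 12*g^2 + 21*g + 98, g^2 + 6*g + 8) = g + 2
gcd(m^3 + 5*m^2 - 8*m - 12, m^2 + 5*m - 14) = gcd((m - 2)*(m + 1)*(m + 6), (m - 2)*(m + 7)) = m - 2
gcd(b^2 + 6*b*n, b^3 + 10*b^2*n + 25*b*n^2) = b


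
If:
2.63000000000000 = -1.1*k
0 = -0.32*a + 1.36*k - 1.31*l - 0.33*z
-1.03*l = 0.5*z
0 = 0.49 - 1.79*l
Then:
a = -10.70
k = -2.39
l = 0.27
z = -0.56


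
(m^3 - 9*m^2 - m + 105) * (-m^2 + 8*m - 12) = -m^5 + 17*m^4 - 83*m^3 - 5*m^2 + 852*m - 1260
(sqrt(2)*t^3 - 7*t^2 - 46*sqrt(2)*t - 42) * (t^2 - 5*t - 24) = sqrt(2)*t^5 - 5*sqrt(2)*t^4 - 7*t^4 - 70*sqrt(2)*t^3 + 35*t^3 + 126*t^2 + 230*sqrt(2)*t^2 + 210*t + 1104*sqrt(2)*t + 1008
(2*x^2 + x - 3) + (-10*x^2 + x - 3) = -8*x^2 + 2*x - 6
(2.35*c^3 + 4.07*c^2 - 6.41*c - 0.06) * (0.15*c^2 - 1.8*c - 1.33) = 0.3525*c^5 - 3.6195*c^4 - 11.413*c^3 + 6.1159*c^2 + 8.6333*c + 0.0798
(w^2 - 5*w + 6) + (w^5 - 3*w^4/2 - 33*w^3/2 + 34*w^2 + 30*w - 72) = w^5 - 3*w^4/2 - 33*w^3/2 + 35*w^2 + 25*w - 66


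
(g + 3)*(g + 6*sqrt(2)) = g^2 + 3*g + 6*sqrt(2)*g + 18*sqrt(2)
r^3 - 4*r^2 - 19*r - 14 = (r - 7)*(r + 1)*(r + 2)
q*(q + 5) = q^2 + 5*q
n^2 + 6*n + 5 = (n + 1)*(n + 5)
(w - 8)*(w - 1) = w^2 - 9*w + 8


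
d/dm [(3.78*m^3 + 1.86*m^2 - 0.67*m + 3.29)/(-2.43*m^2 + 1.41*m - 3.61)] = (-9.1854*m^4 + 10.6596*m^3 - 39.9429*m^2 + 2.5602*m - 2.2202)/(5.9049*m^4 - 6.8526*m^3 + 19.5327*m^2 - 10.1802*m + 13.0321)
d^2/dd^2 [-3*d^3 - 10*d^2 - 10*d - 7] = -18*d - 20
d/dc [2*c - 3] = 2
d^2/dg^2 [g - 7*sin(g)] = 7*sin(g)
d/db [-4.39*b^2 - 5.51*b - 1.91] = -8.78*b - 5.51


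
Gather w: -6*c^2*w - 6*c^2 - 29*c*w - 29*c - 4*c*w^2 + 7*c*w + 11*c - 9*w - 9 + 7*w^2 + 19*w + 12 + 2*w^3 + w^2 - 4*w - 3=-6*c^2 - 18*c + 2*w^3 + w^2*(8 - 4*c) + w*(-6*c^2 - 22*c + 6)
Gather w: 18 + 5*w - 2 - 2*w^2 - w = -2*w^2 + 4*w + 16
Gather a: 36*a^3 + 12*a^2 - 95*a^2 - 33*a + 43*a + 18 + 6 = 36*a^3 - 83*a^2 + 10*a + 24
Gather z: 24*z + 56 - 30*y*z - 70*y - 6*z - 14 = -70*y + z*(18 - 30*y) + 42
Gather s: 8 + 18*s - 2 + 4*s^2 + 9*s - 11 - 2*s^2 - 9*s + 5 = 2*s^2 + 18*s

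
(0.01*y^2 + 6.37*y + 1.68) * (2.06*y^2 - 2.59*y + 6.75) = 0.0206*y^4 + 13.0963*y^3 - 12.97*y^2 + 38.6463*y + 11.34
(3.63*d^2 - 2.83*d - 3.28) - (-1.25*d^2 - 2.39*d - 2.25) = 4.88*d^2 - 0.44*d - 1.03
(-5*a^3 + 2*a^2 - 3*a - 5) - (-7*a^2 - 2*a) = -5*a^3 + 9*a^2 - a - 5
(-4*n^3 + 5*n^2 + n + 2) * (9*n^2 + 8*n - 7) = -36*n^5 + 13*n^4 + 77*n^3 - 9*n^2 + 9*n - 14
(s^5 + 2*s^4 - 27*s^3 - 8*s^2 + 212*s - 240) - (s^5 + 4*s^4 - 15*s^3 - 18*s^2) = -2*s^4 - 12*s^3 + 10*s^2 + 212*s - 240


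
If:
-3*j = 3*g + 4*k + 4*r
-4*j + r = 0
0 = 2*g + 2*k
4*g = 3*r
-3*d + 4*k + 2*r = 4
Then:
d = -4/3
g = 0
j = 0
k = 0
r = 0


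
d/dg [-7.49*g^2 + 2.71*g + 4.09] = 2.71 - 14.98*g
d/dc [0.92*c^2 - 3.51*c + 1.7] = 1.84*c - 3.51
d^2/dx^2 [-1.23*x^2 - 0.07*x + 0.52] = -2.46000000000000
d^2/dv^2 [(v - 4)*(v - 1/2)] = 2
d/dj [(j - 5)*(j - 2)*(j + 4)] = 3*j^2 - 6*j - 18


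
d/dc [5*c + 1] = 5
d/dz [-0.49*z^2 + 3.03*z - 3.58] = 3.03 - 0.98*z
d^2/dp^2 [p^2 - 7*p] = 2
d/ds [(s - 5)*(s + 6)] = 2*s + 1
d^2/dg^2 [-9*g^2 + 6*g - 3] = -18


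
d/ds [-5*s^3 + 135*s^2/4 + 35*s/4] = -15*s^2 + 135*s/2 + 35/4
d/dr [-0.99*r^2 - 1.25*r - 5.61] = -1.98*r - 1.25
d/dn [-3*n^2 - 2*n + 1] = -6*n - 2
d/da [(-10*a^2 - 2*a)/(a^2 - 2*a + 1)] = 2*(11*a + 1)/(a^3 - 3*a^2 + 3*a - 1)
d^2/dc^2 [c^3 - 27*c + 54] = 6*c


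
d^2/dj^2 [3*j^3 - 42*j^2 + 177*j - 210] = 18*j - 84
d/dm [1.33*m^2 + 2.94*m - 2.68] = 2.66*m + 2.94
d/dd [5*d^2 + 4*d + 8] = 10*d + 4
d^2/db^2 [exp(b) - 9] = exp(b)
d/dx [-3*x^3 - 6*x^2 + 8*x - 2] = -9*x^2 - 12*x + 8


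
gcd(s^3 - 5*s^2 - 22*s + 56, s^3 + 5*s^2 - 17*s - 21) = 1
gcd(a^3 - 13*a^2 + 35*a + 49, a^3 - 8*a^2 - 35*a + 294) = a^2 - 14*a + 49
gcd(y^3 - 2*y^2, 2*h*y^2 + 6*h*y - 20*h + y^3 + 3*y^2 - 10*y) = y - 2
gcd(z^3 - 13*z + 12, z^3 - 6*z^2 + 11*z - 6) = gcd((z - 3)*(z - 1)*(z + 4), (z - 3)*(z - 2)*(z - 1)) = z^2 - 4*z + 3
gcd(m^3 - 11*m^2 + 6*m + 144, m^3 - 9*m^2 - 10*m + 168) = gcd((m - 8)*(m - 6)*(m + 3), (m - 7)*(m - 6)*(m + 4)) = m - 6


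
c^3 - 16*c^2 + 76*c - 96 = (c - 8)*(c - 6)*(c - 2)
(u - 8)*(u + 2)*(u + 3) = u^3 - 3*u^2 - 34*u - 48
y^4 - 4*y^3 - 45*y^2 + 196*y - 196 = (y - 7)*(y - 2)^2*(y + 7)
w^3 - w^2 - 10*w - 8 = (w - 4)*(w + 1)*(w + 2)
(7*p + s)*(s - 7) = 7*p*s - 49*p + s^2 - 7*s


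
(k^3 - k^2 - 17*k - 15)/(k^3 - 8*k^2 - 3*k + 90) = (k + 1)/(k - 6)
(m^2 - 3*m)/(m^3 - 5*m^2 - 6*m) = (3 - m)/(-m^2 + 5*m + 6)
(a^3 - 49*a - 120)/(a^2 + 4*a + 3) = (a^2 - 3*a - 40)/(a + 1)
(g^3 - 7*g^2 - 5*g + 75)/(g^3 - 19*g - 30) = (g - 5)/(g + 2)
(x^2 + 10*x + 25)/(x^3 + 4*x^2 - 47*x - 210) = (x + 5)/(x^2 - x - 42)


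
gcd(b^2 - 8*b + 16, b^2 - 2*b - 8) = b - 4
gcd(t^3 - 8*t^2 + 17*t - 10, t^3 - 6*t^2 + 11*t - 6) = t^2 - 3*t + 2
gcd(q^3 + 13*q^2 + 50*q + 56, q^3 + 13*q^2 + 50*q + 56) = q^3 + 13*q^2 + 50*q + 56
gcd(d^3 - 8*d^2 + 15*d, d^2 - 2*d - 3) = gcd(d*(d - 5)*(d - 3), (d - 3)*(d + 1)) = d - 3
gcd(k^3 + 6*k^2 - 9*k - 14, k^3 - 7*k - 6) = k + 1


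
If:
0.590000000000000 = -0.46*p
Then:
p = -1.28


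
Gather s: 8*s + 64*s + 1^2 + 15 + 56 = 72*s + 72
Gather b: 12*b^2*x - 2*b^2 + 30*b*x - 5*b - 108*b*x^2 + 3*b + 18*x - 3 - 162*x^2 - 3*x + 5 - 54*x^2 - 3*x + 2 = b^2*(12*x - 2) + b*(-108*x^2 + 30*x - 2) - 216*x^2 + 12*x + 4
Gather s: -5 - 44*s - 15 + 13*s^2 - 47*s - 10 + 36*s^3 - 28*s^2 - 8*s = 36*s^3 - 15*s^2 - 99*s - 30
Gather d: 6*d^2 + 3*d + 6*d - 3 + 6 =6*d^2 + 9*d + 3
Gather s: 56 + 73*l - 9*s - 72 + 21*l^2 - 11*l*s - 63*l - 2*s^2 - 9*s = 21*l^2 + 10*l - 2*s^2 + s*(-11*l - 18) - 16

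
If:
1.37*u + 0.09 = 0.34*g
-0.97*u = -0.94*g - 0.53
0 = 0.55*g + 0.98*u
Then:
No Solution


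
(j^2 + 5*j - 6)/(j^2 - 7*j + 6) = (j + 6)/(j - 6)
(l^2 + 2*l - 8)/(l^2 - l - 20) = (l - 2)/(l - 5)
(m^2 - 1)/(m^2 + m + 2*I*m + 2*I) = (m - 1)/(m + 2*I)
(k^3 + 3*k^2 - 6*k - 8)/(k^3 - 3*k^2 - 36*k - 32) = (k - 2)/(k - 8)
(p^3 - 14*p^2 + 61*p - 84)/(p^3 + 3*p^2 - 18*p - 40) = (p^2 - 10*p + 21)/(p^2 + 7*p + 10)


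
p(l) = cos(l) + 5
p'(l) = -sin(l)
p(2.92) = 4.02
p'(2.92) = -0.22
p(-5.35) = 5.60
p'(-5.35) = -0.80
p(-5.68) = 5.82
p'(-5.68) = -0.57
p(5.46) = 5.68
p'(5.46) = 0.73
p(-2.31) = 4.33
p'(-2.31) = 0.74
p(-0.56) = 5.85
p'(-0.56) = 0.53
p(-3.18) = 4.00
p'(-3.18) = -0.04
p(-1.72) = 4.85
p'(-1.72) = 0.99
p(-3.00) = 4.01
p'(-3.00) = 0.14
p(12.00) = 5.84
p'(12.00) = 0.54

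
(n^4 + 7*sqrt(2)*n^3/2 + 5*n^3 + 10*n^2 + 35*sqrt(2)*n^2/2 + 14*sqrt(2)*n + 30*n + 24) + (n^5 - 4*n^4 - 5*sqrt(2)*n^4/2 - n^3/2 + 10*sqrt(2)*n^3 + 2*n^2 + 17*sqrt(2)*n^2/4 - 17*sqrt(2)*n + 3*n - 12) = n^5 - 5*sqrt(2)*n^4/2 - 3*n^4 + 9*n^3/2 + 27*sqrt(2)*n^3/2 + 12*n^2 + 87*sqrt(2)*n^2/4 - 3*sqrt(2)*n + 33*n + 12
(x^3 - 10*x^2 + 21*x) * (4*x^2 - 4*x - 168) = 4*x^5 - 44*x^4 - 44*x^3 + 1596*x^2 - 3528*x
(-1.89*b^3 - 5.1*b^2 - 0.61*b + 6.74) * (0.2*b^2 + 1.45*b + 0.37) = -0.378*b^5 - 3.7605*b^4 - 8.2163*b^3 - 1.4235*b^2 + 9.5473*b + 2.4938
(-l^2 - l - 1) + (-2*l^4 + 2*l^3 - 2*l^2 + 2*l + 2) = -2*l^4 + 2*l^3 - 3*l^2 + l + 1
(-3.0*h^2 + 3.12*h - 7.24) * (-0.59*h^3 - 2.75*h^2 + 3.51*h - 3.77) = 1.77*h^5 + 6.4092*h^4 - 14.8384*h^3 + 42.1712*h^2 - 37.1748*h + 27.2948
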